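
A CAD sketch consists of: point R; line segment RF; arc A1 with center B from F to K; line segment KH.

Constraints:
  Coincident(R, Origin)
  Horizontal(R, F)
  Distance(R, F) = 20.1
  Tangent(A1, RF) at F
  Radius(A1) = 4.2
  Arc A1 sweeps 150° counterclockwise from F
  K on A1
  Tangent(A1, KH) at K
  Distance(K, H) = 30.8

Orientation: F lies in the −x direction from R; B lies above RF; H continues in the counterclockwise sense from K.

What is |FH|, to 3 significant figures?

33.8

R is at the origin; R and F share the same y with |RF| = 20.1 and F on the −x side, so F = (-20.1, 0.00). A1 meets RF tangentially, so BF is at right angles to RF, so B = F + (0, 4.2) = (-20.1, 4.20). On A1, F sits at bearing -90° from B; a 150° counterclockwise sweep puts K at bearing 60°, so K = B + 4.2·(cos 60°, sin 60°) = (-18.0, 7.84). Tangency of A1 to KH means the radius BK is perpendicular to KH, so KH runs along (−sin 60°, cos 60°); with |KH| = 30.8, H = (-44.7, 23.2). Then |FH| = |H − F| = 33.8.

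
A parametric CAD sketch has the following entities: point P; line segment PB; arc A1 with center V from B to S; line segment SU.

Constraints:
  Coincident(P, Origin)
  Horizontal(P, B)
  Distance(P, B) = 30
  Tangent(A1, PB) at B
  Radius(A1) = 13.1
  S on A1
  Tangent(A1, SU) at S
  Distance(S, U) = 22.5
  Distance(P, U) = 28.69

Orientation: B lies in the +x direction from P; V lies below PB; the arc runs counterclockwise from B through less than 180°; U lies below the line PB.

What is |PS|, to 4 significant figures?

19.66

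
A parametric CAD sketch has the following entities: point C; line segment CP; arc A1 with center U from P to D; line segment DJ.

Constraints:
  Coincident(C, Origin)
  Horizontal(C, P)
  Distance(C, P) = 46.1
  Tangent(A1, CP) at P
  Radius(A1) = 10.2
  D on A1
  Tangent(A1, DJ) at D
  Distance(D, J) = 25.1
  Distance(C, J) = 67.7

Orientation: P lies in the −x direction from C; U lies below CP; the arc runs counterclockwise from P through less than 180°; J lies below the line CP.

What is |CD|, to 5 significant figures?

57.040

C is at the origin; CP is horizontal with |CP| = 46.1 and P on the −x side, so P = (-46.100, 0.0000). Since A1 is tangent to CP there, UP ⟂ CP, so U = P + (0, -10.2) = (-46.100, -10.200). Since UD ⟂ DJ (tangency), |UJ| = √(10.2² + 25.1²) = 27.093 regardless of where D sits on A1. So J lies on both circle(C, 67.7) and circle(U, 27.093); the below-CP intersection is J = (-58.320, -34.381). D is the foot of the tangent from J: D = (-56.266, -9.3652).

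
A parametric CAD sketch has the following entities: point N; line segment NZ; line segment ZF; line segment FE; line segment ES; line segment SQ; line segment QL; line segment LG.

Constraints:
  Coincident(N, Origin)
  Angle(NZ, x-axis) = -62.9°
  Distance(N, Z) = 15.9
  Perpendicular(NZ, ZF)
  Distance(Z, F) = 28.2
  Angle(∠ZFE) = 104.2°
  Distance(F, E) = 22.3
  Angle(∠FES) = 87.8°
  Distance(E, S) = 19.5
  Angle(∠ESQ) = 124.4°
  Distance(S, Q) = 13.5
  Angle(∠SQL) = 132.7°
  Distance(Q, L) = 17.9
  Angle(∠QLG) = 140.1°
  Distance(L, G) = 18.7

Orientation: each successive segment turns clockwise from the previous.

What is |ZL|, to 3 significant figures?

5.33

∠ESQ = 124.4° gives SQ at -16.5° from the x-axis; with |SQ| = 13.5, Q = (-4.50, -1.78). ∠SQL = 132.7° gives QL at -63.8° from the x-axis; with |QL| = 17.9, L = (3.40, -17.8). Then |ZL| = |L − Z| = 5.33.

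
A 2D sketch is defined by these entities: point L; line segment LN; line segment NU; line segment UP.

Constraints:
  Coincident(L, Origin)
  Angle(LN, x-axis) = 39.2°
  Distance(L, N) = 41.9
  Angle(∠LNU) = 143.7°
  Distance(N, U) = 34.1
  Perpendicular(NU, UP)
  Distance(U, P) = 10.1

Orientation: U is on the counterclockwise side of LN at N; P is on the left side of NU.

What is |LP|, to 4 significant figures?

69.44

∠LNU = 143.7°, so NU runs at 39.2° + (180° − 143.7°) = 75.50° from the x-axis; with |NU| = 34.1, U = N + 34.1·(cos 75.50°, sin 75.50°) = (41.01, 59.50). The perpendicularity gives UP at right angles to NU; with |UP| = 10.1 on the left of NU, P = U + 10.1·(-0.9681, 0.2504) = (31.23, 62.02). Then |LP| = |P − L| = 69.44.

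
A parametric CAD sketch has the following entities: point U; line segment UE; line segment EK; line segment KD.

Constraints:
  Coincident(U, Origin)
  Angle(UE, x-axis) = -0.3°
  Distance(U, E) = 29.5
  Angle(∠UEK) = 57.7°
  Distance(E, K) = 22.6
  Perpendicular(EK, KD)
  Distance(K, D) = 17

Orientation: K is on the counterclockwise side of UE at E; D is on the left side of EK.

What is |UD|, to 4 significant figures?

10.47

U is at the origin; UE runs at -0.3° with length 29.5, so E = 29.5·(cos -0.3°, sin -0.3°) = (29.50, -0.1545). ∠UEK = 57.7°, so EK runs at -0.3° + (180° − 57.7°) = 122.0° from the x-axis; with |EK| = 22.6, K = E + 22.6·(cos 122.0°, sin 122.0°) = (17.52, 19.01). The perpendicularity gives KD at right angles to EK; with |KD| = 17.0 on the left of EK, D = K + 17.0·(-0.8480, -0.5299) = (3.107, 10.00). Then |UD| = |D − U| = 10.47.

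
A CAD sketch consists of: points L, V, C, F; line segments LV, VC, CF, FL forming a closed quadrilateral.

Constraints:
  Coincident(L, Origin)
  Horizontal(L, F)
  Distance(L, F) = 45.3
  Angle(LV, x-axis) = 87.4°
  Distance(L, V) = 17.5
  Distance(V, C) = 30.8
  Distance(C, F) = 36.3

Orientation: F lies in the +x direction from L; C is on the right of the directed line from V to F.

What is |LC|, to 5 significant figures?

15.930

L is at the origin; L and F share the same y with |LF| = 45.3 and F in +x, so F = (45.3, 0). LV runs at 87.4° with |LV| = 17.5, so V = (0.79385, 17.482). C is determined by |VC| = 30.8 and |CF| = 36.3 together: it lies at the intersection of circle(V, 30.8) and circle(F, 36.3). With |VF| = 47.816, the foot of the radical line on VF is 20.049 from V and the perpendicular offset is √(30.8² − 20.049²) = 23.381. Taking the right-of-VF solution: C = (10.907, -11.610).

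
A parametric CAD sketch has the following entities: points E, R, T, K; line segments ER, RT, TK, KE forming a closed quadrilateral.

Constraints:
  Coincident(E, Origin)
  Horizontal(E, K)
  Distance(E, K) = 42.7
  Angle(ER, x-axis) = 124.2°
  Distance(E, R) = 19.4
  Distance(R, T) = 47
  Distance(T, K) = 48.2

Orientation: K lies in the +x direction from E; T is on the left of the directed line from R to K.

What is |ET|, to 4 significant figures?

52.12

E is at the origin; E and K share the same y with |EK| = 42.7 and K in +x, so K = (42.7, 0). ER runs at 124.2° with |ER| = 19.4, so R = (-10.90, 16.05). T is determined by |RT| = 47.0 and |TK| = 48.2 together: it lies at the intersection of circle(R, 47.0) and circle(K, 48.2). With |RK| = 55.95, the foot of the radical line on RK is 26.96 from R and the perpendicular offset is √(47.0² − 26.96²) = 38.50. Taking the left-of-RK solution: T = (25.96, 45.20).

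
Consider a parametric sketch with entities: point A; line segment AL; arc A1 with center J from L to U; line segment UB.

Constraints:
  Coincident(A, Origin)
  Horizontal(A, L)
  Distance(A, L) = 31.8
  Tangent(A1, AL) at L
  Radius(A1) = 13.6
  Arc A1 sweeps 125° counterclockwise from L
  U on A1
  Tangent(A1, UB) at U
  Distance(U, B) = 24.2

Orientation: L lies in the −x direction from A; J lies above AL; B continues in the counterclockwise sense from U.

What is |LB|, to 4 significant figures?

41.32

A is at the origin; A and L share the same y with |AL| = 31.8 and L on the −x side, so L = (-31.80, 0.000). Tangency of A1 to AL means the radius JL is perpendicular to AL, so J = L + (0, 13.6) = (-31.80, 13.60). On A1, L sits at bearing -90° from J; a 125° counterclockwise sweep puts U at bearing 35°, so U = J + 13.6·(cos 35°, sin 35°) = (-20.66, 21.40). A1 meets UB tangentially, so JU is at right angles to UB, so UB runs along (−sin 35°, cos 35°); with |UB| = 24.2, B = (-34.54, 41.22). Then |LB| = |B − L| = 41.32.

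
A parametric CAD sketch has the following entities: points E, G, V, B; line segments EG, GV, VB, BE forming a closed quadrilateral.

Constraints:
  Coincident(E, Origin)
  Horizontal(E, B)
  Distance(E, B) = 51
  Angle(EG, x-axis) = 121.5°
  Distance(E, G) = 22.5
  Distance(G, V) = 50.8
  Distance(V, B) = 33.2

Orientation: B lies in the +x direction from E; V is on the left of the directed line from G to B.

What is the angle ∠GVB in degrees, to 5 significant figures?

100.65°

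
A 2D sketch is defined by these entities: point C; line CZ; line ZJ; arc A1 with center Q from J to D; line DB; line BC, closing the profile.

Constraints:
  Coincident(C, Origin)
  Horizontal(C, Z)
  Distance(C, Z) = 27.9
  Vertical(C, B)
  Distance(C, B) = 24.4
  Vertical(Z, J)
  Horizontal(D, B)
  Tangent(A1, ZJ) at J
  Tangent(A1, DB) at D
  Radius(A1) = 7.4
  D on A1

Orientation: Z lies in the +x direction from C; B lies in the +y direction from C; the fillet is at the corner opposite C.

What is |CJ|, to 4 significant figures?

32.67

C is at the origin; CZ is horizontal with |CZ| = 27.9 and Z on the +x side, so Z = (27.90, 0.000). C and B share the same x with |CB| = 24.4 and B on the +y side, so B = (0.000, 24.40). The virtual corner opposite C is at (27.90, 24.40). The tangent condition forces QJ to be normal to ZJ and the tangent condition forces QD to be normal to DB, with radius 7.4, so the center Q sits 7.4 in from both sides at Q = (20.50, 17.00). That places the tangent points at J = (27.90, 17.00) on ZJ and D = (20.50, 24.40) on DB. Then |CJ| = |J − C| = 32.67.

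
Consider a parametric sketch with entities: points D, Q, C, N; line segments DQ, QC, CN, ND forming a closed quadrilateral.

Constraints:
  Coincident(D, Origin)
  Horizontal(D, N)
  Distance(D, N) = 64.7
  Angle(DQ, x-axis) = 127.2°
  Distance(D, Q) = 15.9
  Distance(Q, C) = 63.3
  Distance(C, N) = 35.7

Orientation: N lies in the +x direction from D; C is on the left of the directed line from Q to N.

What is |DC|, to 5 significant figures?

60.112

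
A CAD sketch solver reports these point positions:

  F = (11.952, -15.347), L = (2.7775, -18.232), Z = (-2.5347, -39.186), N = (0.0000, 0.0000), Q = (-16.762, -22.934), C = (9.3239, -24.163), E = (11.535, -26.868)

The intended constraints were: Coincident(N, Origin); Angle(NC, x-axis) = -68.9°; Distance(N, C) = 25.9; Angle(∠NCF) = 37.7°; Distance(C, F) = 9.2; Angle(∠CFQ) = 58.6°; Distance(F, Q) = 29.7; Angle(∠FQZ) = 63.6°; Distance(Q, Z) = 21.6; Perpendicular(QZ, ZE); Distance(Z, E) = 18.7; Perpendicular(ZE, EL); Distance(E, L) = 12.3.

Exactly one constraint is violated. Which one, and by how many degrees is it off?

Perpendicular(ZE, EL) — off by 4.20°.

N = (0.00, 0.00) ✓; NC at -68.90° ✓; |NC| = 25.90 ✓; ∠NCF = 37.70° ✓; |CF| = 9.199 ✓; ∠CFQ = 58.60° ✓; |FQ| = 29.70 ✓; ∠FQZ = 63.60° ✓; |QZ| = 21.60 ✓; ∠(QZ, ZE) = 90.00° ✓; |ZE| = 18.70 ✓; ∠(ZE, EL) = 94.20° ✗; |EL| = 12.30 ✓.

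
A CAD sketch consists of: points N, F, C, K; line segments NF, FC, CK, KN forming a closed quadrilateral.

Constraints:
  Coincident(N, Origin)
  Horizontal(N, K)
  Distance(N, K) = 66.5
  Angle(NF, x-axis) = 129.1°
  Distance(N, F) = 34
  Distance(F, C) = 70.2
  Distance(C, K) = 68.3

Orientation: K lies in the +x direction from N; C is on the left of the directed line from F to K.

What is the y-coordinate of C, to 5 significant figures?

62.430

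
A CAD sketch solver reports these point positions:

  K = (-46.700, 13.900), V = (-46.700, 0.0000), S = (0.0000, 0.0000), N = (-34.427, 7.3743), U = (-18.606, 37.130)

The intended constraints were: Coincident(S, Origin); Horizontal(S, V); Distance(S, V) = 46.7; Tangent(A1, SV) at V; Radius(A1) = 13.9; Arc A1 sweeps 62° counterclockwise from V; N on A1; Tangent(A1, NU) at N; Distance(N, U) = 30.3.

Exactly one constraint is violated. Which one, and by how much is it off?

Distance(N, U) = 30.3 — off by 3.40.

S = (0.00, 0.00) ✓; S.y = 0.00, V.y = 0.00 ✓; |SV| = 46.70 ✓; ∠(KV, VS) = 90.00° ✓; |KV| = 13.90 ✓; bearing(K→N) − bearing(K→V) = 62.00° ✓; |KN| = 13.90 ✓; ∠(KN, NU) = 90.00° ✓; |NU| = 33.70 ✗.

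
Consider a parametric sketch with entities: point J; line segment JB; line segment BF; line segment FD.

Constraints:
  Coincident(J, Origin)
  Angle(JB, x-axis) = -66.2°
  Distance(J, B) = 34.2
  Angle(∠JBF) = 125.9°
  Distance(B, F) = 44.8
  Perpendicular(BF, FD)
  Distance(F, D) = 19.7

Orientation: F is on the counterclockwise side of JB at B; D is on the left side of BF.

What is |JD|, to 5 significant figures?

65.346

J is at the origin; JB runs at -66.2° with length 34.2, so B = 34.2·(cos -66.2°, sin -66.2°) = (13.801, -31.292). ∠JBF = 125.9°, so BF runs at -66.2° + (180° − 125.9°) = -12.100° from the x-axis; with |BF| = 44.8, F = B + 44.8·(cos -12.100°, sin -12.100°) = (57.606, -40.683). BF is perpendicular to FD; with |FD| = 19.7 on the left of BF, D = F + 19.7·(0.20962, 0.97778) = (61.735, -21.420). Then |JD| = |D − J| = 65.346.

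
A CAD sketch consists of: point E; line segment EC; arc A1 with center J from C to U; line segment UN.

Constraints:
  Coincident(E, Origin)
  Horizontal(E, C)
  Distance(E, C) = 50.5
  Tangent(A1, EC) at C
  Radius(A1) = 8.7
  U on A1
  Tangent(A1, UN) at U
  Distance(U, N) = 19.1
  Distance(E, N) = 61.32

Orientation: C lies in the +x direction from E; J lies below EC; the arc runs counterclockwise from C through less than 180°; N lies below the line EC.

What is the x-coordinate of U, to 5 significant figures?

43.248

Checks: |JU| = 8.700 ✓; ∠(JU, UN) = 90.00° ✓; |UN| = 19.10 ✓; |EN| = 61.32 ✓.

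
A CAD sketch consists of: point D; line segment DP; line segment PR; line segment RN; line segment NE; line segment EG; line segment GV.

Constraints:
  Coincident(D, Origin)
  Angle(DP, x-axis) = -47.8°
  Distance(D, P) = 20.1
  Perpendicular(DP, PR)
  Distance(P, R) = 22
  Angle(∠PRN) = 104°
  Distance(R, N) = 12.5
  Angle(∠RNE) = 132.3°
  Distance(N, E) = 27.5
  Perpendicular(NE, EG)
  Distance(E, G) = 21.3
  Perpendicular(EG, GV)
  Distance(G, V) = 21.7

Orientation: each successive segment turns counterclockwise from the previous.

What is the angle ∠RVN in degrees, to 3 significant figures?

34.5°

D is at the origin; DP runs at -47.8° with length 20.1, so P = (13.5, -14.9). The perpendicularity gives PR at right angles to DP, so PR runs at 42.2°; with |PR| = 22.0, R = (29.8, -0.112). ∠PRN = 104.0° gives RN at 118° from the x-axis; with |RN| = 12.5, N = (23.9, 10.9). ∠RNE = 132.3° gives NE at 166° from the x-axis; with |NE| = 27.5, E = (-2.78, 17.6). The perpendicularity gives EG at right angles to NE, so EG runs at -104°; with |EG| = 21.3, G = (-7.97, -3.05). EG is perpendicular to GV, so GV runs at -14.1°; with |GV| = 21.7, V = (13.1, -8.34). Then cos ∠RVN = VR·VN / (|VR||VN|), giving 34.5°.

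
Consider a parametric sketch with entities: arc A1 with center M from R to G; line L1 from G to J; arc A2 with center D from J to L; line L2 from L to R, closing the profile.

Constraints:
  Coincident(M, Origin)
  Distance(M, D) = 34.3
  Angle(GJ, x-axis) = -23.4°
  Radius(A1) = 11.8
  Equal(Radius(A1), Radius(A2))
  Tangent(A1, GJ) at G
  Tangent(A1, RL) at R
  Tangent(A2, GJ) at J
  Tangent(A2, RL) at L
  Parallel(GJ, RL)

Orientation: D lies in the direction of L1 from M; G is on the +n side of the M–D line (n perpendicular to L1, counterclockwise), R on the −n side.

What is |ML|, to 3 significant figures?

36.3

Tangency of A1 to both parallel lines with radius 11.8 puts G and R at M ± 11.8·n: G = (4.69, 10.8), R = (-4.69, -10.8). Equal radii place J and L the same way about D: J = D + 11.8·n = (36.2, -2.79), L = D − 11.8·n = (26.8, -24.5). Then |ML| = |L − M| = 36.3.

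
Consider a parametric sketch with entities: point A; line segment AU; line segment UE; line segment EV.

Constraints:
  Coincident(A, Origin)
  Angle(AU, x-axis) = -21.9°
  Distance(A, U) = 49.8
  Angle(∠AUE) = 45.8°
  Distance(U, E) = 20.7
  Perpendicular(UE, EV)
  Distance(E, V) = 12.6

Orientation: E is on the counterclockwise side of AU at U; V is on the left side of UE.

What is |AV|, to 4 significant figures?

27.02

∠AUE = 45.8°, so UE runs at -21.9° + (180° − 45.8°) = 112.3° from the x-axis; with |UE| = 20.7, E = U + 20.7·(cos 112.3°, sin 112.3°) = (38.35, 0.5770). UE is perpendicular to EV; with |EV| = 12.6 on the left of UE, V = E + 12.6·(-0.9252, -0.3795) = (26.69, -4.204). Then |AV| = |V − A| = 27.02.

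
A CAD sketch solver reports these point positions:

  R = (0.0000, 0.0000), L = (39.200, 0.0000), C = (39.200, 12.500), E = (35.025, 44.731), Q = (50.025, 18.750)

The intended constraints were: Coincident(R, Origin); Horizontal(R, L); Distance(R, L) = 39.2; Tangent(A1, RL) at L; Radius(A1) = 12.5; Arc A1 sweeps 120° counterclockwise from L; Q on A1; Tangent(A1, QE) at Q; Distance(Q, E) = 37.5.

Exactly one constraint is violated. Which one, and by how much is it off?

Distance(Q, E) = 37.5 — off by 7.50.

R = (0.00, 0.00) ✓; R.y = 0.00, L.y = 0.00 ✓; |RL| = 39.20 ✓; ∠(CL, LR) = 90.00° ✓; |CL| = 12.50 ✓; bearing(C→Q) − bearing(C→L) = 120.0° ✓; |CQ| = 12.50 ✓; ∠(CQ, QE) = 90.00° ✓; |QE| = 30.00 ✗.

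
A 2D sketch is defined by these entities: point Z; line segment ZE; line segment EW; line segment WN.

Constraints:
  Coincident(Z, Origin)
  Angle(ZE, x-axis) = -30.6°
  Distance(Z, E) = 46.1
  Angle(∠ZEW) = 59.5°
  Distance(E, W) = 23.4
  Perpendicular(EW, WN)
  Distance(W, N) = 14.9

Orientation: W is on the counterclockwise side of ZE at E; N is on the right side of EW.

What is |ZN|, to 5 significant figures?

54.621

∠ZEW = 59.5°, so EW runs at -30.6° + (180° − 59.5°) = 89.900° from the x-axis; with |EW| = 23.4, W = E + 23.4·(cos 89.900°, sin 89.900°) = (39.721, -0.066845). The perpendicularity gives WN at right angles to EW; with |WN| = 14.9 on the right of EW, N = W + 14.9·(1.0000, -0.0017453) = (54.621, -0.092850). Then |ZN| = |N − Z| = 54.621.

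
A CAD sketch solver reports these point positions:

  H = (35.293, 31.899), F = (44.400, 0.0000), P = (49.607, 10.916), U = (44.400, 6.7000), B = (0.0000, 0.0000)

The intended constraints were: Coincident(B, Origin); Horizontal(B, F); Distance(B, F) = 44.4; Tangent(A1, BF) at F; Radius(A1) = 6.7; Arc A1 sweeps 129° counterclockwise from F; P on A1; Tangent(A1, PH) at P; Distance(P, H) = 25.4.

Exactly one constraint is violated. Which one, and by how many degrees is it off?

Tangent(A1, PH) at P — off by 4.70°.

B = (0.00, 0.00) ✓; B.y = 0.00, F.y = 0.00 ✓; |BF| = 44.40 ✓; ∠(UF, FB) = 90.00° ✓; |UF| = 6.700 ✓; bearing(U→P) − bearing(U→F) = 129.0° ✓; |UP| = 6.700 ✓; ∠(UP, PH) = 94.70° ✗; |PH| = 25.40 ✓.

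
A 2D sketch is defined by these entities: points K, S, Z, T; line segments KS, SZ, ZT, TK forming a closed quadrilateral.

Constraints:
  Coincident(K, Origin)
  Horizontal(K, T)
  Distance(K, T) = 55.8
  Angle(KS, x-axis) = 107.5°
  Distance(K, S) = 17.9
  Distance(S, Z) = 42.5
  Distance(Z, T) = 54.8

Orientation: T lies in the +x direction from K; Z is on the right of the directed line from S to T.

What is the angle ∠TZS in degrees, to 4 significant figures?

80.43°

K is at the origin; K and T share the same y with |KT| = 55.8 and T in +x, so T = (55.8, 0). KS runs at 107.5° with |KS| = 17.9, so S = (-5.383, 17.07). Z is determined by |SZ| = 42.5 and |ZT| = 54.8 together: it lies at the intersection of circle(S, 42.5) and circle(T, 54.8). With |ST| = 63.52, the foot of the radical line on ST is 22.34 from S and the perpendicular offset is √(42.5² − 22.34²) = 36.16. Taking the right-of-ST solution: Z = (6.418, -23.76).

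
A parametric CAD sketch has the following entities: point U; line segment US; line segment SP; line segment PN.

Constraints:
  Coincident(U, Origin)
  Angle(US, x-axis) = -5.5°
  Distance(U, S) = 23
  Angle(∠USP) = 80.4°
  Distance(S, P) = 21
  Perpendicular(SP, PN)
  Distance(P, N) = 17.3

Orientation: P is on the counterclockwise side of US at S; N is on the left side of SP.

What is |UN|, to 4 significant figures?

17.99

∠USP = 80.4°, so SP runs at -5.5° + (180° − 80.4°) = 94.10° from the x-axis; with |SP| = 21.0, P = S + 21.0·(cos 94.10°, sin 94.10°) = (21.39, 18.74). SP ⟂ PN; with |PN| = 17.3 on the left of SP, N = P + 17.3·(-0.9974, -0.07150) = (4.137, 17.50). Then |UN| = |N − U| = 17.99.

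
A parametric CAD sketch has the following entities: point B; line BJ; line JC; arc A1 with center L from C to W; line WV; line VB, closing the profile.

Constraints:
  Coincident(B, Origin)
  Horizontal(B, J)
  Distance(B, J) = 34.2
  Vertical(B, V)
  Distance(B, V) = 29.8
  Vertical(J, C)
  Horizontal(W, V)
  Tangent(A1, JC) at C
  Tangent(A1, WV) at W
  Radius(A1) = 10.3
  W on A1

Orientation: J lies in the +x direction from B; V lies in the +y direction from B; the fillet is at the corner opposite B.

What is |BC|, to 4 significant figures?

39.37

B is at the origin; BJ is horizontal with |BJ| = 34.2 and J on the +x side, so J = (34.20, 0.000). B and V share the same x with |BV| = 29.8 and V on the +y side, so V = (0.000, 29.80). The virtual corner opposite B is at (34.20, 29.80). The tangent condition forces LC to be normal to JC and tangency of A1 to WV means the radius LW is perpendicular to WV, with radius 10.3, so the center L sits 10.3 in from both sides at L = (23.90, 19.50). That places the tangent points at C = (34.20, 19.50) on JC and W = (23.90, 29.80) on WV. Then |BC| = |C − B| = 39.37.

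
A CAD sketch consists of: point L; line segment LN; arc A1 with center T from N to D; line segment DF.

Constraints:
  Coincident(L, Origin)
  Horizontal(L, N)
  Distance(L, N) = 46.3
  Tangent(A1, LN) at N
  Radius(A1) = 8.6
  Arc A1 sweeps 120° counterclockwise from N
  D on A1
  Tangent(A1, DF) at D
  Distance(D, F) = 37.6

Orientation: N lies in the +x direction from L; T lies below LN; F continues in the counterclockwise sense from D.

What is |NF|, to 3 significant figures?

46.9

L is at the origin; L and N share the same y with |LN| = 46.3 and N on the +x side, so N = (46.3, 0.00). A1 meets LN tangentially, so TN is at right angles to LN, so T = N + (0, -8.6) = (46.3, -8.60). On A1, N sits at bearing 90° from T; a 120° counterclockwise sweep puts D at bearing 210°, so D = T + 8.6·(cos 210°, sin 210°) = (38.9, -12.9). Since A1 is tangent to DF there, TD ⟂ DF, so DF runs along (−sin 210°, cos 210°); with |DF| = 37.6, F = (57.7, -45.5). Then |NF| = |F − N| = 46.9.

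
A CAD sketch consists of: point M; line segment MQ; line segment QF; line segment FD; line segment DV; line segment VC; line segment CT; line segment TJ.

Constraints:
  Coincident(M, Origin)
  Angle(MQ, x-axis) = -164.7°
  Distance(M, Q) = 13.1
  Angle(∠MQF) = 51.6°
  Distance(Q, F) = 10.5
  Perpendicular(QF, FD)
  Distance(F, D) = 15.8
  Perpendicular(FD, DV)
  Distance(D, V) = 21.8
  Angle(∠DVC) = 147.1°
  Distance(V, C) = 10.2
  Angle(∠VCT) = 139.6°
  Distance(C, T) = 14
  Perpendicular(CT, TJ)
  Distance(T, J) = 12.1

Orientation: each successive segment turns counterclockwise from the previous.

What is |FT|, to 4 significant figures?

34.53

M is at the origin; MQ runs at -164.7° with length 13.1, so Q = (-12.64, -3.457). ∠MQF = 51.6° gives QF at -36.30° from the x-axis; with |QF| = 10.5, F = (-4.173, -9.673). The perpendicularity gives FD at right angles to QF, so FD runs at 53.70°; with |FD| = 15.8, D = (5.180, 3.061). FD ⟂ DV, so DV runs at 143.7°; with |DV| = 21.8, V = (-12.39, 15.97). ∠DVC = 147.1° gives VC at 176.6° from the x-axis; with |VC| = 10.2, C = (-22.57, 16.57). ∠VCT = 139.6° gives CT at -143.0° from the x-axis; with |CT| = 14.0, T = (-33.75, 8.146). Then |FT| = |T − F| = 34.53.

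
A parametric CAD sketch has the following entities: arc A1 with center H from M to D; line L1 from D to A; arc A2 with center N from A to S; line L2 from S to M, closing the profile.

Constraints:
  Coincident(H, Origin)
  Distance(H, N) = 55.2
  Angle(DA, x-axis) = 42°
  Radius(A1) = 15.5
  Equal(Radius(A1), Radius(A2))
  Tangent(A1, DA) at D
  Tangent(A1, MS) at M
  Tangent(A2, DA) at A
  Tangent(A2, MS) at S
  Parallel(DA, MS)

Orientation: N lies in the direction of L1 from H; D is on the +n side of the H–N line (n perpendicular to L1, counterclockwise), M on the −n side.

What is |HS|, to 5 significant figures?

57.335

The slot axis is L1's direction at 42.0°, so u = (cos 42.0°, sin 42.0°) = (0.74314, 0.66913) and n = (−sin 42.0°, cos 42.0°) = (-0.66913, 0.74314). H is at the origin and N lies 55.2 along u from H, so N = 55.2·u = (41.022, 36.936). Tangency of A1 to both parallel lines with radius 15.5 puts D and M at H ± 15.5·n: D = (-10.372, 11.519), M = (10.372, -11.519). Equal radii place A and S the same way about N: A = N + 15.5·n = (30.650, 48.455), S = N − 15.5·n = (51.393, 25.417). Then |HS| = |S − H| = 57.335.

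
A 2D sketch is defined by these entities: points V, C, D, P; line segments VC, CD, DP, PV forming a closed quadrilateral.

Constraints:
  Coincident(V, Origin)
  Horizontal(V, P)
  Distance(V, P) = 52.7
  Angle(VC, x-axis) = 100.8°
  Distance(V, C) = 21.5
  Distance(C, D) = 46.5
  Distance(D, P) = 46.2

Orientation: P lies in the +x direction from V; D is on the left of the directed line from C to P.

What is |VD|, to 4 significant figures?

56.88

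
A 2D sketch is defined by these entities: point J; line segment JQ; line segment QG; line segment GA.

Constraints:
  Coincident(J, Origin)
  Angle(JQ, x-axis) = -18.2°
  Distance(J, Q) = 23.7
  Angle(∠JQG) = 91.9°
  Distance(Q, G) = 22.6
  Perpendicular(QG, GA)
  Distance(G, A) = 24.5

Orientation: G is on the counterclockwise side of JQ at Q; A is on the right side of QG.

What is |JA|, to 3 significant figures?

53.6

J is at the origin; JQ runs at -18.2° with length 23.7, so Q = 23.7·(cos -18.2°, sin -18.2°) = (22.5, -7.40). ∠JQG = 91.9°, so QG runs at -18.2° + (180° − 91.9°) = 69.9° from the x-axis; with |QG| = 22.6, G = Q + 22.6·(cos 69.9°, sin 69.9°) = (30.3, 13.8). The perpendicularity gives GA at right angles to QG; with |GA| = 24.5 on the right of QG, A = G + 24.5·(0.939, -0.344) = (53.3, 5.40). Then |JA| = |A − J| = 53.6.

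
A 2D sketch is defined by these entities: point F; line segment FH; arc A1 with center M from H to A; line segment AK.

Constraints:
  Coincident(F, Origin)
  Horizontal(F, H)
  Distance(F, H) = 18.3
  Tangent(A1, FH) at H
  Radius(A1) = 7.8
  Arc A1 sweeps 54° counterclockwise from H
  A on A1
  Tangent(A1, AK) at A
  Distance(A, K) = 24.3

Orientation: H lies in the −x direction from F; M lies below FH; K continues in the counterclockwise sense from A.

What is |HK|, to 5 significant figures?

30.779

F is at the origin; F and H share the same y with |FH| = 18.3 and H on the −x side, so H = (-18.300, 0.0000). Since A1 is tangent to FH there, MH ⟂ FH, so M = H + (0, -7.8) = (-18.300, -7.8000). On A1, H sits at bearing 90° from M; a 54° counterclockwise sweep puts A at bearing 144°, so A = M + 7.8·(cos 144°, sin 144°) = (-24.610, -3.2153). The tangent condition forces MA to be normal to AK, so AK runs along (−sin 144°, cos 144°); with |AK| = 24.3, K = (-38.894, -22.874). Then |HK| = |K − H| = 30.779.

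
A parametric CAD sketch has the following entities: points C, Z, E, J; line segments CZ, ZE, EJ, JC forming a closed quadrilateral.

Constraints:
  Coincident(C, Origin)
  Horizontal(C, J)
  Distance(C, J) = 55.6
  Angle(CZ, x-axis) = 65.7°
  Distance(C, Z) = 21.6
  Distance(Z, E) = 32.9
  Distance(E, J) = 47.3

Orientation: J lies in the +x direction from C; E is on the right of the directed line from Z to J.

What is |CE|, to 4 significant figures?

16.66

C is at the origin; C and J share the same y with |CJ| = 55.6 and J in +x, so J = (55.6, 0). CZ runs at 65.7° with |CZ| = 21.6, so Z = (8.889, 19.69). E is determined by |ZE| = 32.9 and |EJ| = 47.3 together: it lies at the intersection of circle(Z, 32.9) and circle(J, 47.3). With |ZJ| = 50.69, the foot of the radical line on ZJ is 13.95 from Z and the perpendicular offset is √(32.9² − 13.95²) = 29.79. Taking the right-of-ZJ solution: E = (10.18, -13.19).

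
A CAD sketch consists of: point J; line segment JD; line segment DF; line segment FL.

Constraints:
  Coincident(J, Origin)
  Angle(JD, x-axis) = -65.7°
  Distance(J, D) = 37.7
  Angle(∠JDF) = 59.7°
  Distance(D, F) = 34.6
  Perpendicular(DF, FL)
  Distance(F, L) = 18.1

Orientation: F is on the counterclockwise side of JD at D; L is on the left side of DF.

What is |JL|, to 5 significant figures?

21.249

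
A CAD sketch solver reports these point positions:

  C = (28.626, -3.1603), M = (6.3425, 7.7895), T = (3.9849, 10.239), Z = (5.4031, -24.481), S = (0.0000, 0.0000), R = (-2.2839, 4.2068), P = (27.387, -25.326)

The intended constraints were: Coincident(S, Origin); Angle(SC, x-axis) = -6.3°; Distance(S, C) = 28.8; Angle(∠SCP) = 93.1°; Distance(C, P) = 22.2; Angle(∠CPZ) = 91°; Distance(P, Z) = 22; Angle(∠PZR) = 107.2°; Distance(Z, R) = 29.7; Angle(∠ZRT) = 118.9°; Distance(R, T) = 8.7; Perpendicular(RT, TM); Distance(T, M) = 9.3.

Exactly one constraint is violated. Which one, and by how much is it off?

Distance(T, M) = 9.3 — off by 5.90.

S = (0.00, 0.00) ✓; SC at -6.300° ✓; |SC| = 28.80 ✓; ∠SCP = 93.10° ✓; |CP| = 22.20 ✓; ∠CPZ = 91.00° ✓; |PZ| = 22.00 ✓; ∠PZR = 107.2° ✓; |ZR| = 29.70 ✓; ∠ZRT = 118.9° ✓; |RT| = 8.700 ✓; ∠(RT, TM) = 89.99° ✓; |TM| = 3.400 ✗.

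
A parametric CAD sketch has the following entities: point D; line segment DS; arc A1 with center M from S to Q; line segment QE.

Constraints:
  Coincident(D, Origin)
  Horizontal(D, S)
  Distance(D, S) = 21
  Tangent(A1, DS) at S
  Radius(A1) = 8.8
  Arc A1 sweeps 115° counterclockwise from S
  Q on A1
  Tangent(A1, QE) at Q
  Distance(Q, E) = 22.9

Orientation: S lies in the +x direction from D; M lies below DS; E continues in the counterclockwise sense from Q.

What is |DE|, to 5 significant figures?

40.281

D is at the origin; D and S share the same y with |DS| = 21.0 and S on the +x side, so S = (21.000, 0.0000). Tangency of A1 to DS means the radius MS is perpendicular to DS, so M = S + (0, -8.8) = (21.000, -8.8000). On A1, S sits at bearing 90° from M; a 115° counterclockwise sweep puts Q at bearing 205°, so Q = M + 8.8·(cos 205°, sin 205°) = (13.024, -12.519). Since A1 is tangent to QE there, MQ ⟂ QE, so QE runs along (−sin 205°, cos 205°); with |QE| = 22.9, E = (22.702, -33.273). Then |DE| = |E − D| = 40.281.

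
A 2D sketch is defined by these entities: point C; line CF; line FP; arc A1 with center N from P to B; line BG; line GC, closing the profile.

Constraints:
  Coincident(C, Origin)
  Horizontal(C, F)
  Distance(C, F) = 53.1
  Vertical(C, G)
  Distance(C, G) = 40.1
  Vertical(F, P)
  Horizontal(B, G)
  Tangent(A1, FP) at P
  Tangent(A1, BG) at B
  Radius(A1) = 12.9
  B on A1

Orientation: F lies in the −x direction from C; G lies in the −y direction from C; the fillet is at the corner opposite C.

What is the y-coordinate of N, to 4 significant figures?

-27.20

C is at the origin; CF is horizontal with |CF| = 53.1 and F on the −x side, so F = (-53.10, 0.000). C and G share the same x with |CG| = 40.1 and G on the −y side, so G = (0.000, -40.10). The virtual corner opposite C is at (-53.10, -40.10). A1 meets FP tangentially, so NP is at right angles to FP and tangency of A1 to BG means the radius NB is perpendicular to BG, with radius 12.9, so the center N sits 12.9 in from both sides at N = (-40.20, -27.20). So N.y = -27.20.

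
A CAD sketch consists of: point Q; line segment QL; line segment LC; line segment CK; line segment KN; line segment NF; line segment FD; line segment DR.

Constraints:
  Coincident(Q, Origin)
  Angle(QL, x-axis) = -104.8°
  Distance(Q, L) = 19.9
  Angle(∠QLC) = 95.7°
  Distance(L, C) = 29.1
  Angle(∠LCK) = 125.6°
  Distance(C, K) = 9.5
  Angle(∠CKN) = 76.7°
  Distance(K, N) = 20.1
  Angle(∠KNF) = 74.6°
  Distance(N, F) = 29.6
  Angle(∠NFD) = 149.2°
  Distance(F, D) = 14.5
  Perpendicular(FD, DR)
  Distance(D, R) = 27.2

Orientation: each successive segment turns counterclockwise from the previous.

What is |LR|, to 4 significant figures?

46.18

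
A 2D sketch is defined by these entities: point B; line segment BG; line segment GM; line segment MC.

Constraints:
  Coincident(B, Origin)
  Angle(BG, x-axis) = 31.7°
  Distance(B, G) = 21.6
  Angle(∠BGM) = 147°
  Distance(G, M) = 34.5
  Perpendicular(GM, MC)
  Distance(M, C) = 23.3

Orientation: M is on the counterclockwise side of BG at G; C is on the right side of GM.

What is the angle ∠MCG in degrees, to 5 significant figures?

55.966°

B is at the origin; BG runs at 31.7° with length 21.6, so G = 21.6·(cos 31.7°, sin 31.7°) = (18.378, 11.350). ∠BGM = 147.0°, so GM runs at 31.7° + (180° − 147.0°) = 64.700° from the x-axis; with |GM| = 34.5, M = G + 34.5·(cos 64.700°, sin 64.700°) = (33.121, 42.541). GM ⟂ MC; with |MC| = 23.3 on the right of GM, C = M + 23.3·(0.90408, -0.42736) = (54.186, 32.584). Then cos ∠MCG = CM·CG / (|CM||CG|), giving 55.966°.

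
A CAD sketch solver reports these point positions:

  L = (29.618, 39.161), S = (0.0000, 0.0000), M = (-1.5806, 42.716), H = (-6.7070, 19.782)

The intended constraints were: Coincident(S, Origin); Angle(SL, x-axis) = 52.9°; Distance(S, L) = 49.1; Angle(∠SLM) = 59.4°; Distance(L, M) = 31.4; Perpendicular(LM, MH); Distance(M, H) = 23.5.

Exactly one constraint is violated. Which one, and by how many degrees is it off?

Perpendicular(LM, MH) — off by 6.10°.

S = (0.00, 0.00) ✓; SL at 52.90° ✓; |SL| = 49.10 ✓; ∠SLM = 59.40° ✓; |LM| = 31.40 ✓; ∠(LM, MH) = 83.90° ✗; |MH| = 23.50 ✓.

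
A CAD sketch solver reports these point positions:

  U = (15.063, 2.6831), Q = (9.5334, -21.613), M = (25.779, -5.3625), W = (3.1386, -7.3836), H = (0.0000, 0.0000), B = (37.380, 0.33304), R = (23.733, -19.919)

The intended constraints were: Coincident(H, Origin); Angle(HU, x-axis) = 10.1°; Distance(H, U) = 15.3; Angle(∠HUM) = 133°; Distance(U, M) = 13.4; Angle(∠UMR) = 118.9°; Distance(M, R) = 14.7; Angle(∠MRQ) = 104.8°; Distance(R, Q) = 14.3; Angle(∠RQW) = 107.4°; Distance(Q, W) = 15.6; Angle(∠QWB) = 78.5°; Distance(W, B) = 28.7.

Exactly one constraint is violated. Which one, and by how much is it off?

Distance(W, B) = 28.7 — off by 6.40.

H = (0.00, 0.00) ✓; HU at 10.10° ✓; |HU| = 15.30 ✓; ∠HUM = 133.0° ✓; |UM| = 13.40 ✓; ∠UMR = 118.9° ✓; |MR| = 14.70 ✓; ∠MRQ = 104.8° ✓; |RQ| = 14.30 ✓; ∠RQW = 107.4° ✓; |QW| = 15.60 ✓; ∠QWB = 78.50° ✓; |WB| = 35.10 ✗.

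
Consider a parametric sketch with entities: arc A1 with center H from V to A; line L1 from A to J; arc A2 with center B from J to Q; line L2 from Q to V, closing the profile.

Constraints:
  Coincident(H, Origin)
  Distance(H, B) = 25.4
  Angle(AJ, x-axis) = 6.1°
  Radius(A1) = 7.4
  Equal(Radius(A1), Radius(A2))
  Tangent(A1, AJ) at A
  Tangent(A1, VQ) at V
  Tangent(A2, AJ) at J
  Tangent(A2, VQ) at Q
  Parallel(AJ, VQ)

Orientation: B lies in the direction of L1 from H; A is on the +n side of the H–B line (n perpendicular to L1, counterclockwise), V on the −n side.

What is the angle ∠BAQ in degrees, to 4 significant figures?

13.99°

The slot axis is L1's direction at 6.1°, so u = (cos 6.1°, sin 6.1°) = (0.9943, 0.1063) and n = (−sin 6.1°, cos 6.1°) = (-0.1063, 0.9943). H is at the origin and B lies 25.4 along u from H, so B = 25.4·u = (25.26, 2.699). Tangency of A1 to both parallel lines with radius 7.4 puts A and V at H ± 7.4·n: A = (-0.7864, 7.358), V = (0.7864, -7.358). Equal radii place J and Q the same way about B: J = B + 7.4·n = (24.47, 10.06), Q = B − 7.4·n = (26.04, -4.659). Then cos ∠BAQ = AB·AQ / (|AB||AQ|), giving 13.99°.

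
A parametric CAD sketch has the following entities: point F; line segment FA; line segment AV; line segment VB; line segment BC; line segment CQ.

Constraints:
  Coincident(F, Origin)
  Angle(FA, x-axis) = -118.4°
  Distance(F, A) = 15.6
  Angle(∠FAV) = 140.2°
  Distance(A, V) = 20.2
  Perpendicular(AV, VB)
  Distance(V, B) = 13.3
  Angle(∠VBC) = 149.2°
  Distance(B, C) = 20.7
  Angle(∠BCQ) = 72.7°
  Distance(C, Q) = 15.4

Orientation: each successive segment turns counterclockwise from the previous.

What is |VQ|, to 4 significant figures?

28.65

F is at the origin; FA runs at -118.4° with length 15.6, so A = (-7.420, -13.72). ∠FAV = 140.2° gives AV at -78.60° from the x-axis; with |AV| = 20.2, V = (-3.427, -33.52). AV is perpendicular to VB, so VB runs at 11.40°; with |VB| = 13.3, B = (9.611, -30.90). ∠VBC = 149.2° gives BC at 42.20° from the x-axis; with |BC| = 20.7, C = (24.95, -16.99). ∠BCQ = 72.7° gives CQ at 149.5° from the x-axis; with |CQ| = 15.4, Q = (11.68, -9.174). Then |VQ| = |Q − V| = 28.65.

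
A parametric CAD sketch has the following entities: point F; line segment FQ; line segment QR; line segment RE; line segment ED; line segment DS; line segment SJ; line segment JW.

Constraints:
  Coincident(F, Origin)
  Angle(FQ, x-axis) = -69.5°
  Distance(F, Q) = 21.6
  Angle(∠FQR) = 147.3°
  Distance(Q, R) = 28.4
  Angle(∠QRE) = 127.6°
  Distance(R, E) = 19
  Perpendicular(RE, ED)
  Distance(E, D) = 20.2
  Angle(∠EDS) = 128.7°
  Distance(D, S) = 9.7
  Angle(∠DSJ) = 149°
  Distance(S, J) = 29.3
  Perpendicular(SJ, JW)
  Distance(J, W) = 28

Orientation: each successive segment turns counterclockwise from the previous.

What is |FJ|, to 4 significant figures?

13.92

∠EDS = 128.7° gives DS at 156.9° from the x-axis; with |DS| = 9.7, S = (34.25, -8.873). ∠DSJ = 149.0° gives SJ at -172.1° from the x-axis; with |SJ| = 29.3, J = (5.229, -12.90). Then |FJ| = |J − F| = 13.92.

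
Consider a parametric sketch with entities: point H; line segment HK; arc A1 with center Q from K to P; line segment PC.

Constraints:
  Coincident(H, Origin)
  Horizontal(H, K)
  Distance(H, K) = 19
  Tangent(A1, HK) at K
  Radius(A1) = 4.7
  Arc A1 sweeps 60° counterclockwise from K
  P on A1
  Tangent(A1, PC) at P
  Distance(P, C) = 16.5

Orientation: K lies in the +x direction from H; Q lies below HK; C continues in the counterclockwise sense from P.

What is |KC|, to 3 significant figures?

20.7

On A1, K sits at bearing 90° from Q; a 60° counterclockwise sweep puts P at bearing 150°, so P = Q + 4.7·(cos 150°, sin 150°) = (14.9, -2.35). The tangent condition forces QP to be normal to PC, so PC runs along (−sin 150°, cos 150°); with |PC| = 16.5, C = (6.68, -16.6). Then |KC| = |C − K| = 20.7.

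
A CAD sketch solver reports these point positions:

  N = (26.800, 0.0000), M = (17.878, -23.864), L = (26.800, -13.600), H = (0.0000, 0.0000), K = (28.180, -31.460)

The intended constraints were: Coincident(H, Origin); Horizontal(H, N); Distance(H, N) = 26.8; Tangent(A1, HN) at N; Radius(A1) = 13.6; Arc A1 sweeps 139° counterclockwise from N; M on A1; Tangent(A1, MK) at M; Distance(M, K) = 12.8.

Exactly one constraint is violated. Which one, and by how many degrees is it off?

Tangent(A1, MK) at M — off by 4.60°.

H = (0.00, 0.00) ✓; H.y = 0.00, N.y = 0.00 ✓; |HN| = 26.80 ✓; ∠(LN, NH) = 90.00° ✓; |LN| = 13.60 ✓; bearing(L→M) − bearing(L→N) = 139.0° ✓; |LM| = 13.60 ✓; ∠(LM, MK) = 85.40° ✗; |MK| = 12.80 ✓.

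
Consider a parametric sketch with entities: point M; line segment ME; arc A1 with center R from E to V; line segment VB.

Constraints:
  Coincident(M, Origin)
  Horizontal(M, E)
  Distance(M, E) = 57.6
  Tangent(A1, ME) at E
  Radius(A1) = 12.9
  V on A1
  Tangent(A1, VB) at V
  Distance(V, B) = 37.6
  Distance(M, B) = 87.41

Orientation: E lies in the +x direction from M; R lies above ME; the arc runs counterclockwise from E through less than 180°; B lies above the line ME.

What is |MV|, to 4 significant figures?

71.60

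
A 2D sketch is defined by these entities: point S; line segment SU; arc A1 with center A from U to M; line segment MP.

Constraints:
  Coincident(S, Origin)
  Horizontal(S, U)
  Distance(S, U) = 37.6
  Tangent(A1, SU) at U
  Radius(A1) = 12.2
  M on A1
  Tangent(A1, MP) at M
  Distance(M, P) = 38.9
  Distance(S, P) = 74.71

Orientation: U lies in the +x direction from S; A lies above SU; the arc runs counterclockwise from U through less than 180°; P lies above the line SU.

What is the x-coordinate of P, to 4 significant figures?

57.37

Checks: |AM| = 12.20 ✓; ∠(AM, MP) = 90.00° ✓; |MP| = 38.90 ✓; |SP| = 74.71 ✓.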